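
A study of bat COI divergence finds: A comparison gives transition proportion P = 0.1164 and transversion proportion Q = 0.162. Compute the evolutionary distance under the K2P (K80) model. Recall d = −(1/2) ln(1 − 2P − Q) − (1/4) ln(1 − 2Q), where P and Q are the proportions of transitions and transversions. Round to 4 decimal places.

Under the Kimura two-parameter model, d = −½ ln(1 − 2P − Q) − ¼ ln(1 − 2Q).
1 − 2P − Q = 0.6052, giving −½ ln(0.6052) = 0.251098.
1 − 2Q = 0.676, giving −¼ ln(0.676) = 0.097891.
d = 0.251098 + 0.097891 = 0.348989.

0.3490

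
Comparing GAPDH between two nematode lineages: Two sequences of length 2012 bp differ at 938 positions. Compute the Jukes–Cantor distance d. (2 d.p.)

p = 938/2012 ≈ 0.466203.
d = −(3/4) ln(1 − 4p/3) = −0.75 ln(1 − 0.621604) = −0.75 ln(0.378396)
  = −0.75 × (-0.971814) = 0.728861 substitutions/site.

0.73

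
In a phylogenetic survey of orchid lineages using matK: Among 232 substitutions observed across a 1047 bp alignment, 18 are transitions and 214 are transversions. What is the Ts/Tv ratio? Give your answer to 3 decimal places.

0.084

R = 18/214 = 0.084112… ≈ 0.084 (to 3 d.p.).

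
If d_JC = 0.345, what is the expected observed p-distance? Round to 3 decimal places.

0.277

p = (3/4)(1 − e^(−4d/3)) = 0.75 × (1 − e^(-0.46)) = 0.75 × (1 − 0.631284) = 0.276537.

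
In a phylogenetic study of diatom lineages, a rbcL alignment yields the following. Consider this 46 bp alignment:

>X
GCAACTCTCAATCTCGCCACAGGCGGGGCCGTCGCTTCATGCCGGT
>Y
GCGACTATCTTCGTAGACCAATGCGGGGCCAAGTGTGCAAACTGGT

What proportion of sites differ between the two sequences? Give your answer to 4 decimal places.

0.4348

The sequences differ at 20 of 46 positions.
p = 20/46 = 0.434782… ≈ 0.4348 (to 4 d.p.).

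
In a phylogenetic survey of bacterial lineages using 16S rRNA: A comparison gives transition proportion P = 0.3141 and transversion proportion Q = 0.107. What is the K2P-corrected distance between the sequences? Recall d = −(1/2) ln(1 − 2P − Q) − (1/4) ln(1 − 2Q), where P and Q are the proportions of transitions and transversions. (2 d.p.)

Under the Kimura two-parameter model, d = −½ ln(1 − 2P − Q) − ¼ ln(1 − 2Q).
1 − 2P − Q = 0.2648, giving −½ ln(0.2648) = 0.664390.
1 − 2Q = 0.786, giving −¼ ln(0.786) = 0.060200.
d = 0.664390 + 0.060200 = 0.724590.

0.72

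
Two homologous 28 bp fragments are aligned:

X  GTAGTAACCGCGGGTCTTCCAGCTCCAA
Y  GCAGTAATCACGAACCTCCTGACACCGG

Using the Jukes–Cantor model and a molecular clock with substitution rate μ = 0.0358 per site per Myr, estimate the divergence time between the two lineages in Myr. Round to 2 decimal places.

10.11

The sequences differ at 13 of 28 sites, so p = 13/28 ≈ 0.464286.
d = −(3/4) ln(1 − 4p/3) = −0.75 ln(1 − 0.619048) = −0.75 ln(0.380952)
  = −0.75 × (-0.965082) = 0.723812 substitutions/site.
Under a molecular clock d = 2μt, so t = d/(2μ) = 0.723812 / (2 × 0.0358) = 10.11 Myr.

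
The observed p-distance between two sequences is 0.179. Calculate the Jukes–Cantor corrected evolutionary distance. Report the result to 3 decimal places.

0.205

d = −(3/4) ln(1 − 4p/3) = −0.75 ln(1 − 0.238667) = −0.75 ln(0.761333)
  = −0.75 × (-0.272684) = 0.204513 substitutions/site.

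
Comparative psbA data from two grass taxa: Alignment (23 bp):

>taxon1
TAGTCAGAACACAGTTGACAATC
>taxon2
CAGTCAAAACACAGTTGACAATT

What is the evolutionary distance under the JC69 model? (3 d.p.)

0.143

The sequences differ at 3 of 23 sites (1, 7, 23), so p = 3/23 ≈ 0.130435.
d = −(3/4) ln(1 − 4p/3) = −0.75 ln(1 − 0.173913) = −0.75 ln(0.826087)
  = −0.75 × (-0.191055) = 0.143291 substitutions/site.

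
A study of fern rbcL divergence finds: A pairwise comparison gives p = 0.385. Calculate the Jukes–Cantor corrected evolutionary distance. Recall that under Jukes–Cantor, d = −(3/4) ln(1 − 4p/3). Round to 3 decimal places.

d = −(3/4) ln(1 − 4p/3) = −0.75 ln(1 − 0.513333) = −0.75 ln(0.486667)
  = −0.75 × (-0.720175) = 0.540131 substitutions/site.

0.540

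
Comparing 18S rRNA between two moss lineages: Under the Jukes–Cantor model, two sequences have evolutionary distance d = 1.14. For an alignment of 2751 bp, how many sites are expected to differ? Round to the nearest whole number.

1612

Invert JC69: p = (3/4)(1 − e^(−4d/3)) = 0.75 × (1 − e^(-1.52)) = 0.75 × (1 − 0.218712) = 0.585966.
Expected differing sites = pL ≈ 0.585966 × 2751 = 1611.992466 ≈ 1612.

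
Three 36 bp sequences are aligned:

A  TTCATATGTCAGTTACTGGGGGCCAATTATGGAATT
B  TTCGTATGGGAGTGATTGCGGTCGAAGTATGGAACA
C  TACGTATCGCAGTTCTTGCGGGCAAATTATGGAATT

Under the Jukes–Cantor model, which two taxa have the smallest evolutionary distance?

A and C

A–B: 11/36 differ, p = 0.306, d = 0.392.
A–C: 8/36 differ, p = 0.222, d = 0.264.
B–C: 10/36 differ, p = 0.278, d = 0.347.
The smallest distance is between A and C.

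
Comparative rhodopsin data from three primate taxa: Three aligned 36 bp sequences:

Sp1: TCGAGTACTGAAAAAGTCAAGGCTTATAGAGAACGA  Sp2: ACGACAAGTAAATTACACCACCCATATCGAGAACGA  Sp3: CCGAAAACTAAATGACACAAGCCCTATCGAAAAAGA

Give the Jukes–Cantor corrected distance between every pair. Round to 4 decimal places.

Sp1–Sp2: 14/36 sites differ → p ≈ 0.388889, d = −0.75 ln(1 − 0.518519) = 0.548166 ≈ 0.5482.
Sp1–Sp3: 13/36 sites differ → p ≈ 0.361111, d = −0.75 ln(1 − 0.481481) = 0.492584 ≈ 0.4926.
Sp2–Sp3: 9/36 sites differ → p = 0.25, d = −0.75 ln(1 − 0.333333) = 0.304098 ≈ 0.3041.

d(Sp1,Sp2) = 0.5482, d(Sp1,Sp3) = 0.4926, d(Sp2,Sp3) = 0.3041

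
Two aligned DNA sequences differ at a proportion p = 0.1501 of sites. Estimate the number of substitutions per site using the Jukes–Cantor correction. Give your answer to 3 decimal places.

d = −(3/4) ln(1 − 4p/3) = −0.75 ln(1 − 0.200133) = −0.75 ln(0.799867)
  = −0.75 × (-0.223310) = 0.167483 substitutions/site.

0.167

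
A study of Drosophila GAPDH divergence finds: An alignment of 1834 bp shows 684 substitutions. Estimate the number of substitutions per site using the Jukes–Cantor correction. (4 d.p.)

p = 684/1834 ≈ 0.372955.
d = −(3/4) ln(1 − 4p/3) = −0.75 ln(1 − 0.497273) = −0.75 ln(0.502727)
  = −0.75 × (-0.687708) = 0.515781 substitutions/site.

0.5158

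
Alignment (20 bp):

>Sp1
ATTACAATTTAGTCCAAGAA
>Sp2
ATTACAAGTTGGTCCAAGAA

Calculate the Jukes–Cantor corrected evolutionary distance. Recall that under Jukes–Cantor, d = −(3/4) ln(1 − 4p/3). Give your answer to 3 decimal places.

The sequences differ at 2 of 20 sites (8, 11), so p = 2/20 = 0.1.
d = −(3/4) ln(1 − 4p/3) = −0.75 ln(1 − 0.133333) = −0.75 ln(0.866667)
  = −0.75 × (-0.143100) = 0.107325 substitutions/site.

0.107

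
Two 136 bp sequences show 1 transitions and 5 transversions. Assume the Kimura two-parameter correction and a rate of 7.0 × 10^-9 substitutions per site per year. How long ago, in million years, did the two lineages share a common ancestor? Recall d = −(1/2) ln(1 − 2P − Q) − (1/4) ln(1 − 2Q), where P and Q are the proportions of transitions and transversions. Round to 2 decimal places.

P = 1/136 ≈ 0.007353 and Q = 5/136 ≈ 0.036765.
Under the Kimura two-parameter model, d = −½ ln(1 − 2P − Q) − ¼ ln(1 − 2Q).
1 − 2P − Q = 0.948529, giving −½ ln(0.948529) = 0.026421.
1 − 2Q = 0.92647, giving −¼ ln(0.92647) = 0.019093.
d = 0.026421 + 0.019093 = 0.045514.
Under a molecular clock d = 2μt, so t = d/(2μ) = 0.045514 / (2 × 7.0 × 10^-9) = 3.25 million years.

3.25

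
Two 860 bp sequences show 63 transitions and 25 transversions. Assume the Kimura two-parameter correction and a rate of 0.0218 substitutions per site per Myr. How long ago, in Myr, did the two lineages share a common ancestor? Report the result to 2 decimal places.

P = 63/860 ≈ 0.073256 and Q = 25/860 ≈ 0.02907.
Under the Kimura two-parameter model, d = −½ ln(1 − 2P − Q) − ¼ ln(1 − 2Q).
1 − 2P − Q = 0.824418, giving −½ ln(0.824418) = 0.096539.
1 − 2Q = 0.94186, giving −¼ ln(0.94186) = 0.014975.
d = 0.096539 + 0.014975 = 0.111514.
Under a molecular clock d = 2μt, so t = d/(2μ) = 0.111514 / (2 × 0.0218) = 2.56 Myr.

2.56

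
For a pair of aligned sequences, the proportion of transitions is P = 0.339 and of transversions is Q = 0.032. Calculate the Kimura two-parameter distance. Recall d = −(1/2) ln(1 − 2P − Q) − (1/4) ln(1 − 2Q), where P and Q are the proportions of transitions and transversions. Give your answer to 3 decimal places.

0.635

Under the Kimura two-parameter model, d = −½ ln(1 − 2P − Q) − ¼ ln(1 − 2Q).
1 − 2P − Q = 0.29, giving −½ ln(0.29) = 0.618937.
1 − 2Q = 0.936, giving −¼ ln(0.936) = 0.016535.
d = 0.618937 + 0.016535 = 0.635472.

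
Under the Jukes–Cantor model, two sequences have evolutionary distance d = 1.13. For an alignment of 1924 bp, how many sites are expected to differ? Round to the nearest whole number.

1123

Invert JC69: p = (3/4)(1 − e^(−4d/3)) = 0.75 × (1 − e^(-1.506667)) = 0.75 × (1 − 0.221647) = 0.583765.
Expected differing sites = pL ≈ 0.583765 × 1924 = 1123.16386 ≈ 1123.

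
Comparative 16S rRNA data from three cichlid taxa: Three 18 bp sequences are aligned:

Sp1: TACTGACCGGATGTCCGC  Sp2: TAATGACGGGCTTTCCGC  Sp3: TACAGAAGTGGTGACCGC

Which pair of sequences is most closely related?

Sp1 and Sp2

Sp1–Sp2: 4/18 differ, p = 0.222, d = 0.264.
Sp1–Sp3: 6/18 differ, p = 0.333, d = 0.441.
Sp2–Sp3: 7/18 differ, p = 0.389, d = 0.548.
The smallest distance is between Sp1 and Sp2.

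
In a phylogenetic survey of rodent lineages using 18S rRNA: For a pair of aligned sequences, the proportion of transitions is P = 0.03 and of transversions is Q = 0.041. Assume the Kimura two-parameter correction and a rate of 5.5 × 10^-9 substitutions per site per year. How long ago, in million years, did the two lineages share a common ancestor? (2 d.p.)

6.78

Under the Kimura two-parameter model, d = −½ ln(1 − 2P − Q) − ¼ ln(1 − 2Q).
1 − 2P − Q = 0.899, giving −½ ln(0.899) = 0.053236.
1 − 2Q = 0.918, giving −¼ ln(0.918) = 0.021389.
d = 0.053236 + 0.021389 = 0.074625.
Under a molecular clock d = 2μt, so t = d/(2μ) = 0.074625 / (2 × 5.5 × 10^-9) = 6.78 million years.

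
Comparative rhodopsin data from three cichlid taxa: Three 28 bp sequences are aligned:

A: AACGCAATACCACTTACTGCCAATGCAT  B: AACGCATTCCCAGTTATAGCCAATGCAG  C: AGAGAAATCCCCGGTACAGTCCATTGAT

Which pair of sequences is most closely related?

A and B

A–B: 6/28 differ, p = 0.214, d = 0.252.
A–C: 12/28 differ, p = 0.429, d = 0.635.
B–C: 12/28 differ, p = 0.429, d = 0.635.
The smallest distance is between A and B.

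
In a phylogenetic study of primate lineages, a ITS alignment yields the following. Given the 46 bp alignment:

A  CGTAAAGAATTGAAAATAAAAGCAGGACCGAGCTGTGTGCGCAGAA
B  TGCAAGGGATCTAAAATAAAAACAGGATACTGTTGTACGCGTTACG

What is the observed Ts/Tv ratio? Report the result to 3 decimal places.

Transitions are A↔G and C↔T; transversions are all other mismatches.
Transitions: 13. Transversions: 6.
R = 13/6 = 2.166666… ≈ 2.167 (to 3 d.p.).

2.167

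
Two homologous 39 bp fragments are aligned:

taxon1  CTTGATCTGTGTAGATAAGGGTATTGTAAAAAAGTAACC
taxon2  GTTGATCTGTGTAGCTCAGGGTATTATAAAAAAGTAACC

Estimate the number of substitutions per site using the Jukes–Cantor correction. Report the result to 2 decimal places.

0.11

The sequences differ at 4 of 39 sites (1, 15, 17, 26), so p = 4/39 ≈ 0.102564.
d = −(3/4) ln(1 − 4p/3) = −0.75 ln(1 − 0.136752) = −0.75 ln(0.863248)
  = −0.75 × (-0.147053) = 0.110290 substitutions/site.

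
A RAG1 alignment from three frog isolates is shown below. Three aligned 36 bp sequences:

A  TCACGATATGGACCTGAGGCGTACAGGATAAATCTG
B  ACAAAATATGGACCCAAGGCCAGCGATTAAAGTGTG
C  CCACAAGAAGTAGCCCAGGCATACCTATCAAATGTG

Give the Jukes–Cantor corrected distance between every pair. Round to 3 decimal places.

d(A,B) = 0.608, d(A,C) = 0.608, d(B,C) = 0.608

A–B: 15/36 sites differ → p ≈ 0.416667, d = −0.75 ln(1 − 0.555556) = 0.608198 ≈ 0.608.
A–C: 15/36 sites differ → p ≈ 0.416667, d = −0.75 ln(1 − 0.555556) = 0.608198 ≈ 0.608.
B–C: 15/36 sites differ → p ≈ 0.416667, d = −0.75 ln(1 − 0.555556) = 0.608198 ≈ 0.608.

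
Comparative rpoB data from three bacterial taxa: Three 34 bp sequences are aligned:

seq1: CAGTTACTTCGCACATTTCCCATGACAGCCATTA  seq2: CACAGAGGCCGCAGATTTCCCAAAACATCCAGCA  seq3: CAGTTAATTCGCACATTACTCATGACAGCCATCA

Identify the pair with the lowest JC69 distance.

seq1 and seq3

seq1–seq2: 12/34 differ, p = 0.353, d = 0.477.
seq1–seq3: 4/34 differ, p = 0.118, d = 0.128.
seq2–seq3: 13/34 differ, p = 0.382, d = 0.535.
The smallest distance is between seq1 and seq3.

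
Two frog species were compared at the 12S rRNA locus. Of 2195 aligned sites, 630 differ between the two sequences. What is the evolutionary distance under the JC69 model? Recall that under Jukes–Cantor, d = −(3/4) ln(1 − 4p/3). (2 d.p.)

p = 630/2195 ≈ 0.287016.
d = −(3/4) ln(1 − 4p/3) = −0.75 ln(1 − 0.382688) = −0.75 ln(0.617312)
  = −0.75 × (-0.482381) = 0.361786 substitutions/site.

0.36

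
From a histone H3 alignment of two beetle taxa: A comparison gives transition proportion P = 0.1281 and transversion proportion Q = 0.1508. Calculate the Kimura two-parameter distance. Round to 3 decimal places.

Under the Kimura two-parameter model, d = −½ ln(1 − 2P − Q) − ¼ ln(1 − 2Q).
1 − 2P − Q = 0.593, giving −½ ln(0.593) = 0.261280.
1 − 2Q = 0.6984, giving −¼ ln(0.6984) = 0.089741.
d = 0.261280 + 0.089741 = 0.351021.

0.351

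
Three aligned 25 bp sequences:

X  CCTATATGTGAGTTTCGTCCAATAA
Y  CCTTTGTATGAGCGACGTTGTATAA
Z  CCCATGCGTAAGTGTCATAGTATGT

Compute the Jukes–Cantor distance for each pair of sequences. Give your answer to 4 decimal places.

X–Y: 9/25 sites differ → p = 0.36, d = −0.75 ln(1 − 0.48) = 0.490445 ≈ 0.4904.
X–Z: 11/25 sites differ → p = 0.44, d = −0.75 ln(1 − 0.586667) = 0.662626 ≈ 0.6626.
Y–Z: 11/25 sites differ → p = 0.44, d = −0.75 ln(1 − 0.586667) = 0.662626 ≈ 0.6626.

d(X,Y) = 0.4904, d(X,Z) = 0.6626, d(Y,Z) = 0.6626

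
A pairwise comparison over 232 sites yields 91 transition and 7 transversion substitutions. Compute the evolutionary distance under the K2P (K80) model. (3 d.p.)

0.858

P = 91/232 ≈ 0.392241 and Q = 7/232 ≈ 0.030172.
Under the Kimura two-parameter model, d = −½ ln(1 − 2P − Q) − ¼ ln(1 − 2Q).
1 − 2P − Q = 0.185346, giving −½ ln(0.185346) = 0.842765.
1 − 2Q = 0.939656, giving −¼ ln(0.939656) = 0.015560.
d = 0.842765 + 0.015560 = 0.858325.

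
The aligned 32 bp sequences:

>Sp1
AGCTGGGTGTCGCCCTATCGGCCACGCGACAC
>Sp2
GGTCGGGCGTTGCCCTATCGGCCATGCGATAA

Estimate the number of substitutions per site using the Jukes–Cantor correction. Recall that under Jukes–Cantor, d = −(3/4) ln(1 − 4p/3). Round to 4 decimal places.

The sequences differ at 8 of 32 sites (1, 3, 4, 8, 11, 25, 30, 32), so p = 8/32 = 0.25.
d = −(3/4) ln(1 − 4p/3) = −0.75 ln(1 − 0.333333) = −0.75 ln(0.666667)
  = −0.75 × (-0.405465) = 0.304099 substitutions/site.

0.3041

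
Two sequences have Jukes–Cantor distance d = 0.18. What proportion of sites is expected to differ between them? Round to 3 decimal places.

p = (3/4)(1 − e^(−4d/3)) = 0.75 × (1 − e^(-0.24)) = 0.75 × (1 − 0.786628) = 0.160029.

0.160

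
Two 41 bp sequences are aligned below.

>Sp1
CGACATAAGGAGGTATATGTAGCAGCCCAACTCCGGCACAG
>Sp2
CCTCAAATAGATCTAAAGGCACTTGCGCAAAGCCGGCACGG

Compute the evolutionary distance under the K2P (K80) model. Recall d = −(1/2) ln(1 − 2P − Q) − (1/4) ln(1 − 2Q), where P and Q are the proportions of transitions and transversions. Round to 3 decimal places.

Of 41 sites, 4 differences are transitions and 13 are transversions, so P = 4/41 ≈ 0.097561 and Q = 13/41 ≈ 0.317073.
Under the Kimura two-parameter model, d = −½ ln(1 − 2P − Q) − ¼ ln(1 − 2Q).
1 − 2P − Q = 0.487805, giving −½ ln(0.487805) = 0.358920.
1 − 2Q = 0.365854, giving −¼ ln(0.365854) = 0.251380.
d = 0.358920 + 0.251380 = 0.610300.

0.610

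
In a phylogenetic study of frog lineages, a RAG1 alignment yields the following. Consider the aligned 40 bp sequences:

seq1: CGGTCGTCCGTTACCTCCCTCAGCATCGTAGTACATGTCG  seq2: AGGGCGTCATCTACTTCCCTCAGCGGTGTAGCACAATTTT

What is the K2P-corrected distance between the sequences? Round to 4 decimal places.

0.4743

Of 40 sites, 6 differences are transitions and 8 are transversions, so P = 6/40 = 0.15 and Q = 8/40 = 0.2.
Under the Kimura two-parameter model, d = −½ ln(1 − 2P − Q) − ¼ ln(1 − 2Q).
1 − 2P − Q = 0.5, giving −½ ln(0.5) = 0.346574.
1 − 2Q = 0.6, giving −¼ ln(0.6) = 0.127706.
d = 0.346574 + 0.127706 = 0.474280.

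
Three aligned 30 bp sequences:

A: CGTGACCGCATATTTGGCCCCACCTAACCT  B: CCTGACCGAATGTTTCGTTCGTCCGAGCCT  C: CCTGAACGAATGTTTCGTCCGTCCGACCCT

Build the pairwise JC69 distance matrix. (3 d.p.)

A–B: 10/30 sites differ → p ≈ 0.333333, d = −0.75 ln(1 − 0.444444) = 0.440839 ≈ 0.441.
A–C: 10/30 sites differ → p ≈ 0.333333, d = −0.75 ln(1 − 0.444444) = 0.440839 ≈ 0.441.
B–C: 3/30 sites differ → p = 0.1, d = −0.75 ln(1 − 0.133333) = 0.107325 ≈ 0.107.

d(A,B) = 0.441, d(A,C) = 0.441, d(B,C) = 0.107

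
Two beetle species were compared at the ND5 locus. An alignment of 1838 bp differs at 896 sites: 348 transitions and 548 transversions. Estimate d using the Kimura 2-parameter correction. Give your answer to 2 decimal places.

0.79

P = 348/1838 ≈ 0.189336 and Q = 548/1838 ≈ 0.29815.
Under the Kimura two-parameter model, d = −½ ln(1 − 2P − Q) − ¼ ln(1 − 2Q).
1 − 2P − Q = 0.323178, giving −½ ln(0.323178) = 0.564776.
1 − 2Q = 0.4037, giving −¼ ln(0.4037) = 0.226771.
d = 0.564776 + 0.226771 = 0.791547.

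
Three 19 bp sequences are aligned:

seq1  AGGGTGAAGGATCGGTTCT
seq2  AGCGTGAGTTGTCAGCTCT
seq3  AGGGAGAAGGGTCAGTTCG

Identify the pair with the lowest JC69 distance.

seq1 and seq3

seq1–seq2: 7/19 differ, p = 0.368, d = 0.507.
seq1–seq3: 4/19 differ, p = 0.211, d = 0.247.
seq2–seq3: 7/19 differ, p = 0.368, d = 0.507.
The smallest distance is between seq1 and seq3.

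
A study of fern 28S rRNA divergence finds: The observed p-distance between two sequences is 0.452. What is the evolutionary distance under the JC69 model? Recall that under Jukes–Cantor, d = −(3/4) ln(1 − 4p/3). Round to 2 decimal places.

d = −(3/4) ln(1 − 4p/3) = −0.75 ln(1 − 0.602667) = −0.75 ln(0.397333)
  = −0.75 × (-0.922981) = 0.692236 substitutions/site.

0.69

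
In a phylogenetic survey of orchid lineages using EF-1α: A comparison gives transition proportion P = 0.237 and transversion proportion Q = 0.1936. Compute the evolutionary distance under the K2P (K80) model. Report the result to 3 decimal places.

Under the Kimura two-parameter model, d = −½ ln(1 − 2P − Q) − ¼ ln(1 − 2Q).
1 − 2P − Q = 0.3324, giving −½ ln(0.3324) = 0.550708.
1 − 2Q = 0.6128, giving −¼ ln(0.6128) = 0.122429.
d = 0.550708 + 0.122429 = 0.673137.

0.673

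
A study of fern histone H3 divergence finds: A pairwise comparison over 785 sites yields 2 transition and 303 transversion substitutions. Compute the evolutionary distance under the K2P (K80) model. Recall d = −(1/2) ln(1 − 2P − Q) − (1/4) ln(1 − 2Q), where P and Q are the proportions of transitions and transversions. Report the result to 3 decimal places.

P = 2/785 ≈ 0.002548 and Q = 303/785 ≈ 0.385987.
Under the Kimura two-parameter model, d = −½ ln(1 − 2P − Q) − ¼ ln(1 − 2Q).
1 − 2P − Q = 0.608917, giving −½ ln(0.608917) = 0.248037.
1 − 2Q = 0.228026, giving −¼ ln(0.228026) = 0.369574.
d = 0.248037 + 0.369574 = 0.617611.

0.618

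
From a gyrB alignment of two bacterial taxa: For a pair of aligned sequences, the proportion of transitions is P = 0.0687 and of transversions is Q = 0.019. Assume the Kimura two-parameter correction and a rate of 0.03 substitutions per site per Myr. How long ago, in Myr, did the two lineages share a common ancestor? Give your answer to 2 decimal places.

1.58

Under the Kimura two-parameter model, d = −½ ln(1 − 2P − Q) − ¼ ln(1 − 2Q).
1 − 2P − Q = 0.8436, giving −½ ln(0.8436) = 0.085038.
1 − 2Q = 0.962, giving −¼ ln(0.962) = 0.009685.
d = 0.085038 + 0.009685 = 0.094723.
Under a molecular clock d = 2μt, so t = d/(2μ) = 0.094723 / (2 × 0.03) = 1.58 Myr.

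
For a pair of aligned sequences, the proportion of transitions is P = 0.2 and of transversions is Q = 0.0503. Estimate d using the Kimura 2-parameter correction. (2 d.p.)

Under the Kimura two-parameter model, d = −½ ln(1 − 2P − Q) − ¼ ln(1 − 2Q).
1 − 2P − Q = 0.5497, giving −½ ln(0.5497) = 0.299191.
1 − 2Q = 0.8994, giving −¼ ln(0.8994) = 0.026507.
d = 0.299191 + 0.026507 = 0.325698.

0.33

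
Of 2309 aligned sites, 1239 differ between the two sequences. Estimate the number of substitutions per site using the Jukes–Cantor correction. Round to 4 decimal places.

0.9427

p = 1239/2309 ≈ 0.536596.
d = −(3/4) ln(1 − 4p/3) = −0.75 ln(1 − 0.715461) = −0.75 ln(0.284539)
  = −0.75 × (-1.256885) = 0.942664 substitutions/site.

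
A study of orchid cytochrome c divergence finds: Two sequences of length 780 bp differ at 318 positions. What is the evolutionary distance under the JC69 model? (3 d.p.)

p = 318/780 ≈ 0.407692.
d = −(3/4) ln(1 − 4p/3) = −0.75 ln(1 − 0.543589) = −0.75 ln(0.456411)
  = −0.75 × (-0.784362) = 0.588272 substitutions/site.

0.588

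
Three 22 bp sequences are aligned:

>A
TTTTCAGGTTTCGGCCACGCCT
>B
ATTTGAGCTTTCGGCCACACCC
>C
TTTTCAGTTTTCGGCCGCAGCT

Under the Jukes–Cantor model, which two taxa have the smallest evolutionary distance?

A–B: 5/22 differ, p = 0.227, d = 0.271.
A–C: 4/22 differ, p = 0.182, d = 0.208.
B–C: 6/22 differ, p = 0.273, d = 0.339.
The smallest distance is between A and C.

A and C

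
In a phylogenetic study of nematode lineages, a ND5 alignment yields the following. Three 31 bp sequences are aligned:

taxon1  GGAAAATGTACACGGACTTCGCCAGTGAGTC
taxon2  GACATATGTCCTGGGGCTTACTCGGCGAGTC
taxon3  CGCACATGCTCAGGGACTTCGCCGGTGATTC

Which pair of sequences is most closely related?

taxon1–taxon2: 12/31 differ, p = 0.387, d = 0.544.
taxon1–taxon3: 8/31 differ, p = 0.258, d = 0.316.
taxon2–taxon3: 12/31 differ, p = 0.387, d = 0.544.
The smallest distance is between taxon1 and taxon3.

taxon1 and taxon3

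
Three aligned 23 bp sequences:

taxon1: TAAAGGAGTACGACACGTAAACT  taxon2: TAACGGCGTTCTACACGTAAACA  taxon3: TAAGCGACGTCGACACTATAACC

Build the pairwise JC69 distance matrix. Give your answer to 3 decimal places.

taxon1–taxon2: 5/23 sites differ → p ≈ 0.217391, d = −0.75 ln(1 − 0.289855) = 0.256715 ≈ 0.257.
taxon1–taxon3: 9/23 sites differ → p ≈ 0.391304, d = −0.75 ln(1 − 0.521739) = 0.553199 ≈ 0.553.
taxon2–taxon3: 10/23 sites differ → p ≈ 0.434783, d = −0.75 ln(1 − 0.579711) = 0.650110 ≈ 0.650.

d(taxon1,taxon2) = 0.257, d(taxon1,taxon3) = 0.553, d(taxon2,taxon3) = 0.650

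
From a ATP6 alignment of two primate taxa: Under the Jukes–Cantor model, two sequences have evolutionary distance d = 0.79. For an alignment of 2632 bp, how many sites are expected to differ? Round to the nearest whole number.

1286

Invert JC69: p = (3/4)(1 − e^(−4d/3)) = 0.75 × (1 − e^(-1.053333)) = 0.75 × (1 − 0.348773) = 0.488420.
Expected differing sites = pL ≈ 0.488420 × 2632 = 1285.52144 ≈ 1286.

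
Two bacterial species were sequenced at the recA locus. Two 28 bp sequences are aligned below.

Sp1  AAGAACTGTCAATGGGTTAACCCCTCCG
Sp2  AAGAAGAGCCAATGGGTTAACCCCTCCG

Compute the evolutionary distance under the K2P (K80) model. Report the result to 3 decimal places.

Of 28 sites, 1 differences are transitions and 2 are transversions, so P = 1/28 ≈ 0.035714 and Q = 2/28 ≈ 0.071429.
Under the Kimura two-parameter model, d = −½ ln(1 − 2P − Q) − ¼ ln(1 − 2Q).
1 − 2P − Q = 0.857143, giving −½ ln(0.857143) = 0.077075.
1 − 2Q = 0.857142, giving −¼ ln(0.857142) = 0.038538.
d = 0.077075 + 0.038538 = 0.115613.

0.116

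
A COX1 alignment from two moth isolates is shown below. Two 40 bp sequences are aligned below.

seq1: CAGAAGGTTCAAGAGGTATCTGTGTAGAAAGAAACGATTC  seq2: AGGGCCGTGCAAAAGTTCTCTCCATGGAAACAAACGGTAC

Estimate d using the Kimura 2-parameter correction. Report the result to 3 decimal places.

Of 40 sites, 7 differences are transitions and 9 are transversions, so P = 7/40 = 0.175 and Q = 9/40 = 0.225.
Under the Kimura two-parameter model, d = −½ ln(1 − 2P − Q) − ¼ ln(1 − 2Q).
1 − 2P − Q = 0.425, giving −½ ln(0.425) = 0.427833.
1 − 2Q = 0.55, giving −¼ ln(0.55) = 0.149459.
d = 0.427833 + 0.149459 = 0.577292.

0.577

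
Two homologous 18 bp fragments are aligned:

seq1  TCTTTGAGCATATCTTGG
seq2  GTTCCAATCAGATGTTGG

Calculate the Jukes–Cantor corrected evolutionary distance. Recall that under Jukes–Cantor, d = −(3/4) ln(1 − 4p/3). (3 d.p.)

0.673

The sequences differ at 8 of 18 sites (1, 2, 4, 5, 6, 8, 11, 14), so p = 8/18 ≈ 0.444444.
d = −(3/4) ln(1 − 4p/3) = −0.75 ln(1 − 0.592592) = −0.75 ln(0.407408)
  = −0.75 × (-0.897940) = 0.673455 substitutions/site.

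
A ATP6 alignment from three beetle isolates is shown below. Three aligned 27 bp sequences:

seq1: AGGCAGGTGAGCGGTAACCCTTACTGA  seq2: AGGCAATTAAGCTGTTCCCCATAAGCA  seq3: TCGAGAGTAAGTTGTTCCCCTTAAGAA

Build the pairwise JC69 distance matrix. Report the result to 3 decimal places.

d(seq1,seq2) = 0.511, d(seq1,seq3) = 0.770, d(seq2,seq3) = 0.377

seq1–seq2: 10/27 sites differ → p ≈ 0.37037, d = −0.75 ln(1 − 0.493827) = 0.510658 ≈ 0.511.
seq1–seq3: 13/27 sites differ → p ≈ 0.481481, d = −0.75 ln(1 − 0.641975) = 0.770364 ≈ 0.770.
seq2–seq3: 8/27 sites differ → p ≈ 0.296296, d = −0.75 ln(1 − 0.395061) = 0.376971 ≈ 0.377.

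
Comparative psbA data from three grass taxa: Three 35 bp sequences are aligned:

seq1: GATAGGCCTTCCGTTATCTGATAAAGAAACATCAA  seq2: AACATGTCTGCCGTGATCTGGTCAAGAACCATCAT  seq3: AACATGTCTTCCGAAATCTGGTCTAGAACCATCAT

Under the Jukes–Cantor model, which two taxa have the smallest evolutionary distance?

seq1–seq2: 10/35 differ, p = 0.286, d = 0.360.
seq1–seq3: 11/35 differ, p = 0.314, d = 0.407.
seq2–seq3: 4/35 differ, p = 0.114, d = 0.124.
The smallest distance is between seq2 and seq3.

seq2 and seq3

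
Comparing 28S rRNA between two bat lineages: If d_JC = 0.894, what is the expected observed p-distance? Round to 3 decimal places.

p = (3/4)(1 − e^(−4d/3)) = 0.75 × (1 − e^(-1.192)) = 0.75 × (1 − 0.303613) = 0.522290.

0.522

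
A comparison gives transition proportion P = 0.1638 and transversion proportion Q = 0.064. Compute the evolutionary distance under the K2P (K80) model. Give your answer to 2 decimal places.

Under the Kimura two-parameter model, d = −½ ln(1 − 2P − Q) − ¼ ln(1 − 2Q).
1 − 2P − Q = 0.6084, giving −½ ln(0.6084) = 0.248461.
1 − 2Q = 0.872, giving −¼ ln(0.872) = 0.034241.
d = 0.248461 + 0.034241 = 0.282702.

0.28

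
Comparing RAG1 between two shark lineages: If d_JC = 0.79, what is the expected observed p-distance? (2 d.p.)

0.49

p = (3/4)(1 − e^(−4d/3)) = 0.75 × (1 − e^(-1.053333)) = 0.75 × (1 − 0.348773) = 0.488420.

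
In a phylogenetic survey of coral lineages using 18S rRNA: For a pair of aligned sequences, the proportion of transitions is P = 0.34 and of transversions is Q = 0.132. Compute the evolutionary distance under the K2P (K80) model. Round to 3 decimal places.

0.912

Under the Kimura two-parameter model, d = −½ ln(1 − 2P − Q) − ¼ ln(1 − 2Q).
1 − 2P − Q = 0.188, giving −½ ln(0.188) = 0.835657.
1 − 2Q = 0.736, giving −¼ ln(0.736) = 0.076631.
d = 0.835657 + 0.076631 = 0.912288.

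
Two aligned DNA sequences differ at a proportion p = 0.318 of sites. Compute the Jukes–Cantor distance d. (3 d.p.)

0.414

d = −(3/4) ln(1 − 4p/3) = −0.75 ln(1 − 0.424) = −0.75 ln(0.576)
  = −0.75 × (-0.551648) = 0.413736 substitutions/site.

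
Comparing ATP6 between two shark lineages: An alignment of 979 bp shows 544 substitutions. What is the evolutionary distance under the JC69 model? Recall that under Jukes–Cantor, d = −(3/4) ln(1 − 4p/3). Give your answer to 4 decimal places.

1.0129

p = 544/979 ≈ 0.555669.
d = −(3/4) ln(1 − 4p/3) = −0.75 ln(1 − 0.740892) = −0.75 ln(0.259108)
  = −0.75 × (-1.350510) = 1.012883 substitutions/site.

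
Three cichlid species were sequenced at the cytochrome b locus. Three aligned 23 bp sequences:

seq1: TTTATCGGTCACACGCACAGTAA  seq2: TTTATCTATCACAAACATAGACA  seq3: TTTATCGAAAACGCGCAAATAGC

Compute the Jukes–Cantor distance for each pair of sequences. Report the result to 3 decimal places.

d(seq1,seq2) = 0.390, d(seq1,seq3) = 0.553, d(seq2,seq3) = 0.650

seq1–seq2: 7/23 sites differ → p ≈ 0.304348, d = −0.75 ln(1 − 0.405797) = 0.390401 ≈ 0.390.
seq1–seq3: 9/23 sites differ → p ≈ 0.391304, d = −0.75 ln(1 − 0.521739) = 0.553199 ≈ 0.553.
seq2–seq3: 10/23 sites differ → p ≈ 0.434783, d = −0.75 ln(1 − 0.579711) = 0.650110 ≈ 0.650.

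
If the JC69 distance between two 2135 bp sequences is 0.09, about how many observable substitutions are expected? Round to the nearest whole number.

Invert JC69: p = (3/4)(1 − e^(−4d/3)) = 0.75 × (1 − e^(-0.12)) = 0.75 × (1 − 0.886920) = 0.084810.
Expected differing sites = pL ≈ 0.084810 × 2135 = 181.06935 ≈ 181.

181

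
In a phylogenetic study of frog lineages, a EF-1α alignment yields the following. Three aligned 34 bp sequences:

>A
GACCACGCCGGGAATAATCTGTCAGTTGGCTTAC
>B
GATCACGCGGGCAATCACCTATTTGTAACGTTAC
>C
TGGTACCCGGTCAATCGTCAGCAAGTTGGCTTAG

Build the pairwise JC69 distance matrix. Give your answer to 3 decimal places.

A–B: 12/34 sites differ → p ≈ 0.352941, d = −0.75 ln(1 − 0.470588) = 0.476991 ≈ 0.477.
A–C: 14/34 sites differ → p ≈ 0.411765, d = −0.75 ln(1 − 0.54902) = 0.597249 ≈ 0.597.
B–C: 18/34 sites differ → p ≈ 0.529412, d = −0.75 ln(1 − 0.705883) = 0.917833 ≈ 0.918.

d(A,B) = 0.477, d(A,C) = 0.597, d(B,C) = 0.918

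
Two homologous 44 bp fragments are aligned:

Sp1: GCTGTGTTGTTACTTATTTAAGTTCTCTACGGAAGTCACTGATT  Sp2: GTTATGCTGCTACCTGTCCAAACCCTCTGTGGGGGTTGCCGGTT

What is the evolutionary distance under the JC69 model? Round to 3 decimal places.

0.643

The sequences differ at 19 of 44 sites, so p = 19/44 ≈ 0.431818.
d = −(3/4) ln(1 − 4p/3) = −0.75 ln(1 − 0.575757) = −0.75 ln(0.424243)
  = −0.75 × (-0.857449) = 0.643087 substitutions/site.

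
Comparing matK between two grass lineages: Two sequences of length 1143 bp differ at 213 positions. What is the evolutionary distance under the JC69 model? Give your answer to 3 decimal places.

p = 213/1143 ≈ 0.186352.
d = −(3/4) ln(1 − 4p/3) = −0.75 ln(1 − 0.248469) = −0.75 ln(0.751531)
  = −0.75 × (-0.285643) = 0.214232 substitutions/site.

0.214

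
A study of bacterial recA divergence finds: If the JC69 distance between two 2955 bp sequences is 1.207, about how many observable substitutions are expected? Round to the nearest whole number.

Invert JC69: p = (3/4)(1 − e^(−4d/3)) = 0.75 × (1 − e^(-1.609333)) = 0.75 × (1 − 0.200021) = 0.599984.
Expected differing sites = pL ≈ 0.599984 × 2955 = 1772.95272 ≈ 1773.

1773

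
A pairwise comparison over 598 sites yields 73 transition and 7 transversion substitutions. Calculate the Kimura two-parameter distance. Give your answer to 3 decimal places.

0.154

P = 73/598 ≈ 0.122074 and Q = 7/598 ≈ 0.011706.
Under the Kimura two-parameter model, d = −½ ln(1 − 2P − Q) − ¼ ln(1 − 2Q).
1 − 2P − Q = 0.744146, giving −½ ln(0.744146) = 0.147759.
1 − 2Q = 0.976588, giving −¼ ln(0.976588) = 0.005923.
d = 0.147759 + 0.005923 = 0.153682.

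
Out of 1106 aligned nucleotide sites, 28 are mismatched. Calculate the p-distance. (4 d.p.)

0.0253

p = 28/1106 = 0.025316… ≈ 0.0253 (to 4 d.p.).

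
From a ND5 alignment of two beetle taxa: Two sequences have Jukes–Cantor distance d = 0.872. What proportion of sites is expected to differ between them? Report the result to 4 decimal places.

p = (3/4)(1 − e^(−4d/3)) = 0.75 × (1 − e^(-1.162667)) = 0.75 × (1 − 0.312651) = 0.515512.

0.5155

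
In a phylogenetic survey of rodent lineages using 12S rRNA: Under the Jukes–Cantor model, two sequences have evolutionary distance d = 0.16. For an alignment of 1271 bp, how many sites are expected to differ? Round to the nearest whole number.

183

Invert JC69: p = (3/4)(1 − e^(−4d/3)) = 0.75 × (1 − e^(-0.213333)) = 0.75 × (1 − 0.807887) = 0.144085.
Expected differing sites = pL ≈ 0.144085 × 1271 = 183.132035 ≈ 183.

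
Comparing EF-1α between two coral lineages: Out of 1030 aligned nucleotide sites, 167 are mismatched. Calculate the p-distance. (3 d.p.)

0.162

p = 167/1030 = 0.162135… ≈ 0.162 (to 3 d.p.).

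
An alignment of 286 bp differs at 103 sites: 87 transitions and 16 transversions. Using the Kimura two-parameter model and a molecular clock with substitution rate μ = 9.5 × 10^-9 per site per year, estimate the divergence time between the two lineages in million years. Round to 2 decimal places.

30.29

P = 87/286 ≈ 0.304196 and Q = 16/286 ≈ 0.055944.
Under the Kimura two-parameter model, d = −½ ln(1 − 2P − Q) − ¼ ln(1 − 2Q).
1 − 2P − Q = 0.335664, giving −½ ln(0.335664) = 0.545822.
1 − 2Q = 0.888112, giving −¼ ln(0.888112) = 0.029664.
d = 0.545822 + 0.029664 = 0.575486.
Under a molecular clock d = 2μt, so t = d/(2μ) = 0.575486 / (2 × 9.5 × 10^-9) = 30.29 million years.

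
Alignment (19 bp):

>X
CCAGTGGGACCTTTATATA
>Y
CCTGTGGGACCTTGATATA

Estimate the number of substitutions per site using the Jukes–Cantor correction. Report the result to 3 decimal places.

0.113

The sequences differ at 2 of 19 sites (3, 14), so p = 2/19 ≈ 0.105263.
d = −(3/4) ln(1 − 4p/3) = −0.75 ln(1 − 0.140351) = −0.75 ln(0.859649)
  = −0.75 × (-0.151231) = 0.113423 substitutions/site.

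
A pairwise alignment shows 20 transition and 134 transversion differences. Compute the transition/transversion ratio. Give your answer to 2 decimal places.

R = 20/134 = 0.149253… ≈ 0.15 (to 2 d.p.).

0.15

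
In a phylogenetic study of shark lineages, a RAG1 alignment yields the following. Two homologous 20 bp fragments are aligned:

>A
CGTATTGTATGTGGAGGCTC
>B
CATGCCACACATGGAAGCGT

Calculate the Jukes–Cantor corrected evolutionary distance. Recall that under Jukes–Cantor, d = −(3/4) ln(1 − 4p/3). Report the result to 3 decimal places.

The sequences differ at 11 of 20 sites, so p = 11/20 = 0.55.
d = −(3/4) ln(1 − 4p/3) = −0.75 ln(1 − 0.733333) = −0.75 ln(0.266667)
  = −0.75 × (-1.321755) = 0.991316 substitutions/site.

0.991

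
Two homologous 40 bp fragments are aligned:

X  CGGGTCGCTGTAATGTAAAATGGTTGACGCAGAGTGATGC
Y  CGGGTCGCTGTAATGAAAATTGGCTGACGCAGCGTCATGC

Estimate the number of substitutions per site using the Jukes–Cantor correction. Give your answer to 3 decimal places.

The sequences differ at 5 of 40 sites (16, 20, 24, 33, 36), so p = 5/40 = 0.125.
d = −(3/4) ln(1 − 4p/3) = −0.75 ln(1 − 0.166667) = −0.75 ln(0.833333)
  = −0.75 × (-0.182322) = 0.136742 substitutions/site.

0.137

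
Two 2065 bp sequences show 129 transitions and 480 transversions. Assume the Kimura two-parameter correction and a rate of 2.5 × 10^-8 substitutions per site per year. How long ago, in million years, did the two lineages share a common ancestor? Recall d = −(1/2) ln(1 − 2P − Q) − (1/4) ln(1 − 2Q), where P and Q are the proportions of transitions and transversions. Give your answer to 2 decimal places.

7.55

P = 129/2065 ≈ 0.06247 and Q = 480/2065 ≈ 0.232446.
Under the Kimura two-parameter model, d = −½ ln(1 − 2P − Q) − ¼ ln(1 − 2Q).
1 − 2P − Q = 0.642614, giving −½ ln(0.642614) = 0.221106.
1 − 2Q = 0.535108, giving −¼ ln(0.535108) = 0.156322.
d = 0.221106 + 0.156322 = 0.377428.
Under a molecular clock d = 2μt, so t = d/(2μ) = 0.377428 / (2 × 2.5 × 10^-8) = 7.55 million years.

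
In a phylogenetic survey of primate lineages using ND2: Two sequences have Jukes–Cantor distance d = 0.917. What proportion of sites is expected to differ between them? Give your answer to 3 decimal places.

0.529

p = (3/4)(1 − e^(−4d/3)) = 0.75 × (1 − e^(-1.222667)) = 0.75 × (1 − 0.294444) = 0.529167.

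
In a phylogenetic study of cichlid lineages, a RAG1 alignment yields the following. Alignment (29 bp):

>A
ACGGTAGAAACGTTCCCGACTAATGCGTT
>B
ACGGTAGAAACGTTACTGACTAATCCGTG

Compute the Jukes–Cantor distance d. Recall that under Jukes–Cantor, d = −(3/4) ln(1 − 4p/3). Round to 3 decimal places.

The sequences differ at 4 of 29 sites (15, 17, 25, 29), so p = 4/29 ≈ 0.137931.
d = −(3/4) ln(1 − 4p/3) = −0.75 ln(1 − 0.183908) = −0.75 ln(0.816092)
  = −0.75 × (-0.203228) = 0.152421 substitutions/site.

0.152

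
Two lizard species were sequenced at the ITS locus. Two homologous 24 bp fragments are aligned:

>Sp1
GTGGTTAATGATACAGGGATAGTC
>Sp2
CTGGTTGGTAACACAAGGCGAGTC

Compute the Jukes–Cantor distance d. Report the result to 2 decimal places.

0.44

The sequences differ at 8 of 24 sites (1, 7, 8, 10, 12, 16, 19, 20), so p = 8/24 ≈ 0.333333.
d = −(3/4) ln(1 − 4p/3) = −0.75 ln(1 − 0.444444) = −0.75 ln(0.555556)
  = −0.75 × (-0.587786) = 0.440840 substitutions/site.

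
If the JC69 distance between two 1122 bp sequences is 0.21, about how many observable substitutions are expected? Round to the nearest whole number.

206

Invert JC69: p = (3/4)(1 − e^(−4d/3)) = 0.75 × (1 − e^(-0.28)) = 0.75 × (1 − 0.755784) = 0.183162.
Expected differing sites = pL ≈ 0.183162 × 1122 = 205.507764 ≈ 206.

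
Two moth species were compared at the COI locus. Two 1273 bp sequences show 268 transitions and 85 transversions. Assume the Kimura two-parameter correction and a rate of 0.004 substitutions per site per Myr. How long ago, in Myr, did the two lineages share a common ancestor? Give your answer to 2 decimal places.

46.30

P = 268/1273 ≈ 0.210526 and Q = 85/1273 ≈ 0.066771.
Under the Kimura two-parameter model, d = −½ ln(1 − 2P − Q) − ¼ ln(1 − 2Q).
1 − 2P − Q = 0.512177, giving −½ ln(0.512177) = 0.334543.
1 − 2Q = 0.866458, giving −¼ ln(0.866458) = 0.035835.
d = 0.334543 + 0.035835 = 0.370378.
Under a molecular clock d = 2μt, so t = d/(2μ) = 0.370378 / (2 × 0.004) = 46.30 Myr.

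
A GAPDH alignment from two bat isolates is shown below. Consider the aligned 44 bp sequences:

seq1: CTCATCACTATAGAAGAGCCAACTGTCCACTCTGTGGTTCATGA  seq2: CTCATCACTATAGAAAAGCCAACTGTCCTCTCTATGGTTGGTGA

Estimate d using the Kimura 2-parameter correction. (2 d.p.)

0.12

Of 44 sites, 3 differences are transitions and 2 are transversions, so P = 3/44 ≈ 0.068182 and Q = 2/44 ≈ 0.045455.
Under the Kimura two-parameter model, d = −½ ln(1 − 2P − Q) − ¼ ln(1 − 2Q).
1 − 2P − Q = 0.818181, giving −½ ln(0.818181) = 0.100336.
1 − 2Q = 0.90909, giving −¼ ln(0.90909) = 0.023828.
d = 0.100336 + 0.023828 = 0.124164.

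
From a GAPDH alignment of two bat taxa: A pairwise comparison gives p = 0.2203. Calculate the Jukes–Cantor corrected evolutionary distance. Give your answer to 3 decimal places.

d = −(3/4) ln(1 − 4p/3) = −0.75 ln(1 − 0.293733) = −0.75 ln(0.706267)
  = −0.75 × (-0.347762) = 0.260822 substitutions/site.

0.261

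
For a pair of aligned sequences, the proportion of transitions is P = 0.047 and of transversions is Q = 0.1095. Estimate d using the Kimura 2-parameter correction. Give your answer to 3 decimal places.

Under the Kimura two-parameter model, d = −½ ln(1 − 2P − Q) − ¼ ln(1 − 2Q).
1 − 2P − Q = 0.7965, giving −½ ln(0.7965) = 0.113764.
1 − 2Q = 0.781, giving −¼ ln(0.781) = 0.061795.
d = 0.113764 + 0.061795 = 0.175559.

0.176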